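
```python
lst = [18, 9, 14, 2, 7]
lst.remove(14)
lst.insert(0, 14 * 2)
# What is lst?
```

After line 1: lst = [18, 9, 14, 2, 7]
After line 2 (remove first 14): lst = [18, 9, 2, 7]
After line 3 (insert 28 at index 0): lst = [28, 18, 9, 2, 7]

[28, 18, 9, 2, 7]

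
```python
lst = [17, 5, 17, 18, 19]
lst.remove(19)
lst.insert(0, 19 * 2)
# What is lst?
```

After line 1: lst = [17, 5, 17, 18, 19]
After line 2 (remove first 19): lst = [17, 5, 17, 18]
After line 3 (insert 38 at index 0): lst = [38, 17, 5, 17, 18]

[38, 17, 5, 17, 18]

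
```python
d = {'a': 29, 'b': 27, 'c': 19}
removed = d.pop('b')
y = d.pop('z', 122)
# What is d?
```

After line 1: d = {'a': 29, 'b': 27, 'c': 19}
After line 2 (pop 'b' returns 27): d = {'a': 29, 'c': 19}, removed = 27
After line 3 (pop 'z' missing, returns default 122): d = {'a': 29, 'c': 19}, y = 122

{'a': 29, 'c': 19}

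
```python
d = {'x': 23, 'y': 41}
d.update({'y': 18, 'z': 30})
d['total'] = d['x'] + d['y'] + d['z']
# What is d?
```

After line 1: d = {'x': 23, 'y': 41}
After line 2 (y overwritten, z added): d = {'x': 23, 'y': 18, 'z': 30}
After line 3 (total = 23 + 18 + 30 = 71): d = {'x': 23, 'y': 18, 'z': 30, 'total': 71}

{'x': 23, 'y': 18, 'z': 30, 'total': 71}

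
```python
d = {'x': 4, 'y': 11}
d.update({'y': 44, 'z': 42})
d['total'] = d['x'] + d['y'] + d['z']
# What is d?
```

After line 1: d = {'x': 4, 'y': 11}
After line 2 (y overwritten, z added): d = {'x': 4, 'y': 44, 'z': 42}
After line 3 (total = 4 + 44 + 42 = 90): d = {'x': 4, 'y': 44, 'z': 42, 'total': 90}

{'x': 4, 'y': 44, 'z': 42, 'total': 90}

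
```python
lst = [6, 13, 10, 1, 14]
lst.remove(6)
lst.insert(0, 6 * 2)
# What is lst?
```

After line 1: lst = [6, 13, 10, 1, 14]
After line 2 (remove first 6): lst = [13, 10, 1, 14]
After line 3 (insert 12 at index 0): lst = [12, 13, 10, 1, 14]

[12, 13, 10, 1, 14]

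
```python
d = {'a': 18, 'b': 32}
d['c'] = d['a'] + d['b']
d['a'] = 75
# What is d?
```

After line 1: d = {'a': 18, 'b': 32}
After line 2 (d['c'] = 18 + 32): d = {'a': 18, 'b': 32, 'c': 50}
After line 3: d = {'a': 75, 'b': 32, 'c': 50}

{'a': 75, 'b': 32, 'c': 50}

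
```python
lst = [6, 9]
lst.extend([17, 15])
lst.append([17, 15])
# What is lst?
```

After line 1: lst = [6, 9]
After line 2 (extend unpacks [17, 15]): lst = [6, 9, 17, 15]
After line 3 (append adds [17, 15] as single element): lst = [6, 9, 17, 15, [17, 15]]

[6, 9, 17, 15, [17, 15]]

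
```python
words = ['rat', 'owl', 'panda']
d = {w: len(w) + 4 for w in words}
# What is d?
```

{'rat': 7, 'owl': 7, 'panda': 9}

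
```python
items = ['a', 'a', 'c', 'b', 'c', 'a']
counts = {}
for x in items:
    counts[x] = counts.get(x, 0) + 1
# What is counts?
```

Initial: counts = {}, items = ['a', 'a', 'c', 'b', 'c', 'a']
See 'a': counts = {'a': 1}
See 'a': counts = {'a': 2}
See 'c': counts = {'a': 2, 'c': 1}
See 'b': counts = {'a': 2, 'c': 1, 'b': 1}
See 'c': counts = {'a': 2, 'c': 2, 'b': 1}
See 'a': counts = {'a': 3, 'c': 2, 'b': 1}

{'a': 3, 'c': 2, 'b': 1}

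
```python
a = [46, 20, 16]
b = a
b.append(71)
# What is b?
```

After line 1: a = [46, 20, 16]
After line 2 (b = a is an alias, same object): a = [46, 20, 16], b = [46, 20, 16]
After line 3 (b.append mutates the shared list): a = [46, 20, 16, 71], b = [46, 20, 16, 71]

[46, 20, 16, 71]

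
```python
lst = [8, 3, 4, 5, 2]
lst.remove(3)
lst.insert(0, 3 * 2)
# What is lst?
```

After line 1: lst = [8, 3, 4, 5, 2]
After line 2 (remove first 3): lst = [8, 4, 5, 2]
After line 3 (insert 6 at index 0): lst = [6, 8, 4, 5, 2]

[6, 8, 4, 5, 2]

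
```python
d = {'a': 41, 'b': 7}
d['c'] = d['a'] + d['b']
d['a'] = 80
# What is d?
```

After line 1: d = {'a': 41, 'b': 7}
After line 2 (d['c'] = 41 + 7): d = {'a': 41, 'b': 7, 'c': 48}
After line 3: d = {'a': 80, 'b': 7, 'c': 48}

{'a': 80, 'b': 7, 'c': 48}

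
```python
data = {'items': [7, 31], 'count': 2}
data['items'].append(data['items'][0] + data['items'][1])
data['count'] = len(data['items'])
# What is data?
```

After line 1: data = {'items': [7, 31], 'count': 2}
After line 2 (append 7 + 31 = 38): data = {'items': [7, 31, 38], 'count': 2}
After line 3 (count = len(items) = 3): data = {'items': [7, 31, 38], 'count': 3}

{'items': [7, 31, 38], 'count': 3}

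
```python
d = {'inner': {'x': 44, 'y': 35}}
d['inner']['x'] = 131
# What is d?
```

After line 1: d = {'inner': {'x': 44, 'y': 35}}
After line 2 (inner x overwritten): d = {'inner': {'x': 131, 'y': 35}}

{'inner': {'x': 131, 'y': 35}}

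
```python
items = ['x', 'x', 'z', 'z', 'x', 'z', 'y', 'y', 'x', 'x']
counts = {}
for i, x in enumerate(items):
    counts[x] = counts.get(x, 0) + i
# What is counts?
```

Initial: counts = {}, items = ['x', 'x', 'z', 'z', 'x', 'z', 'y', 'y', 'x', 'x']
i=0, x='x': counts = {'x': 0}
i=1, x='x': counts = {'x': 1}
i=2, x='z': counts = {'x': 1, 'z': 2}
i=3, x='z': counts = {'x': 1, 'z': 5}
i=4, x='x': counts = {'x': 5, 'z': 5}
i=5, x='z': counts = {'x': 5, 'z': 10}
i=6, x='y': counts = {'x': 5, 'z': 10, 'y': 6}
i=7, x='y': counts = {'x': 5, 'z': 10, 'y': 13}
i=8, x='x': counts = {'x': 13, 'z': 10, 'y': 13}
i=9, x='x': counts = {'x': 22, 'z': 10, 'y': 13}

{'x': 22, 'z': 10, 'y': 13}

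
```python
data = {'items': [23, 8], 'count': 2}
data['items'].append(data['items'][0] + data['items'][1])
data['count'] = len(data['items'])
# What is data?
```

After line 1: data = {'items': [23, 8], 'count': 2}
After line 2 (append 23 + 8 = 31): data = {'items': [23, 8, 31], 'count': 2}
After line 3 (count = len(items) = 3): data = {'items': [23, 8, 31], 'count': 3}

{'items': [23, 8, 31], 'count': 3}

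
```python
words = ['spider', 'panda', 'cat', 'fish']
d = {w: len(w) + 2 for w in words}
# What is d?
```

{'spider': 8, 'panda': 7, 'cat': 5, 'fish': 6}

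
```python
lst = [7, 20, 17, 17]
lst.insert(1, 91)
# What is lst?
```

[7, 91, 20, 17, 17]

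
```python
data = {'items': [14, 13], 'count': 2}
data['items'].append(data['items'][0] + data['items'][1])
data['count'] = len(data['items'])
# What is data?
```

After line 1: data = {'items': [14, 13], 'count': 2}
After line 2 (append 14 + 13 = 27): data = {'items': [14, 13, 27], 'count': 2}
After line 3 (count = len(items) = 3): data = {'items': [14, 13, 27], 'count': 3}

{'items': [14, 13, 27], 'count': 3}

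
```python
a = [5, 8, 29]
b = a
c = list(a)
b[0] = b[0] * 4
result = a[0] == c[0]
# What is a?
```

After line 1: a = [5, 8, 29]
After line 2 (b = a, alias): a = [5, 8, 29], b = [5, 8, 29]
After line 3 (c = list(a) is a copy, new object): c = [5, 8, 29]
After line 4 (b[0] = 5 * 4 = 20; mutates shared a/b): a = b = [20, 8, 29], c = [5, 8, 29]
After line 5 (a[0] = 20, c[0] = 5; result = False)

[20, 8, 29]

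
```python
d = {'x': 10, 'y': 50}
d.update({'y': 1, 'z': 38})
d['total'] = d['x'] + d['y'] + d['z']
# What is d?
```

After line 1: d = {'x': 10, 'y': 50}
After line 2 (y overwritten, z added): d = {'x': 10, 'y': 1, 'z': 38}
After line 3 (total = 10 + 1 + 38 = 49): d = {'x': 10, 'y': 1, 'z': 38, 'total': 49}

{'x': 10, 'y': 1, 'z': 38, 'total': 49}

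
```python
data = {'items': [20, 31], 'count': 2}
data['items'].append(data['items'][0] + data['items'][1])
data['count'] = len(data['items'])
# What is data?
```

After line 1: data = {'items': [20, 31], 'count': 2}
After line 2 (append 20 + 31 = 51): data = {'items': [20, 31, 51], 'count': 2}
After line 3 (count = len(items) = 3): data = {'items': [20, 31, 51], 'count': 3}

{'items': [20, 31, 51], 'count': 3}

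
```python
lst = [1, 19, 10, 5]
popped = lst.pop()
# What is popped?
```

5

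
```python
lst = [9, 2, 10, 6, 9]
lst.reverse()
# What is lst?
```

[9, 6, 10, 2, 9]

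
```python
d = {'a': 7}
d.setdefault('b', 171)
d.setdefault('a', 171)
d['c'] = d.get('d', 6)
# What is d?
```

After line 1: d = {'a': 7}
After line 2 (setdefault adds 'b'=171): d = {'a': 7, 'b': 171}
After line 3 (setdefault 'a' no-op, already exists): d = {'a': 7, 'b': 171}
After line 4 (get('d', 6) returns default since 'd' not in d): d = {'a': 7, 'b': 171, 'c': 6}

{'a': 7, 'b': 171, 'c': 6}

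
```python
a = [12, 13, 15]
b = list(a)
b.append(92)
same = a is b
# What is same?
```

After line 1: a = [12, 13, 15]
After line 2 (b = list(a) is a shallow copy, new object): a = [12, 13, 15], b = [12, 13, 15]
After line 3 (append only mutates b): a = [12, 13, 15], b = [12, 13, 15, 92]
After line 4 (same = a is b; different objects -> False): same = False

False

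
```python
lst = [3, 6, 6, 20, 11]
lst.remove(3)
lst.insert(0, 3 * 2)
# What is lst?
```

After line 1: lst = [3, 6, 6, 20, 11]
After line 2 (remove first 3): lst = [6, 6, 20, 11]
After line 3 (insert 6 at index 0): lst = [6, 6, 6, 20, 11]

[6, 6, 6, 20, 11]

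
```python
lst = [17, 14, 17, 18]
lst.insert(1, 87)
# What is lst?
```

[17, 87, 14, 17, 18]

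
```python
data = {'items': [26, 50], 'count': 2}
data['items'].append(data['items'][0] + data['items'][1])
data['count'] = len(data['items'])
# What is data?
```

After line 1: data = {'items': [26, 50], 'count': 2}
After line 2 (append 26 + 50 = 76): data = {'items': [26, 50, 76], 'count': 2}
After line 3 (count = len(items) = 3): data = {'items': [26, 50, 76], 'count': 3}

{'items': [26, 50, 76], 'count': 3}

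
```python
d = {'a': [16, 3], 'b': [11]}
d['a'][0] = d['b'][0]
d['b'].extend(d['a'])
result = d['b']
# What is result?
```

After line 1: d = {'a': [16, 3], 'b': [11]}
After line 2 (a[0] = b[0] = 11): d = {'a': [11, 3], 'b': [11]}
After line 3 (b.extend(a) appends [11, 3]): d = {'a': [11, 3], 'b': [11, 11, 3]}
After line 4: result = d['b'] = [11, 11, 3]

[11, 11, 3]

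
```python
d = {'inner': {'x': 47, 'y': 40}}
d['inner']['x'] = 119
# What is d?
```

After line 1: d = {'inner': {'x': 47, 'y': 40}}
After line 2 (inner x overwritten): d = {'inner': {'x': 119, 'y': 40}}

{'inner': {'x': 119, 'y': 40}}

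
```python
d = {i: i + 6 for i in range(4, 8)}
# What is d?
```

{4: 10, 5: 11, 6: 12, 7: 13}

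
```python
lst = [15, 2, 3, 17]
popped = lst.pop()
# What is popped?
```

17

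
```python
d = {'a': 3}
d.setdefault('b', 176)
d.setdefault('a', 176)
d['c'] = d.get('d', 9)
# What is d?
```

After line 1: d = {'a': 3}
After line 2 (setdefault adds 'b'=176): d = {'a': 3, 'b': 176}
After line 3 (setdefault 'a' no-op, already exists): d = {'a': 3, 'b': 176}
After line 4 (get('d', 9) returns default since 'd' not in d): d = {'a': 3, 'b': 176, 'c': 9}

{'a': 3, 'b': 176, 'c': 9}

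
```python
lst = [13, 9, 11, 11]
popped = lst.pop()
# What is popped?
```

11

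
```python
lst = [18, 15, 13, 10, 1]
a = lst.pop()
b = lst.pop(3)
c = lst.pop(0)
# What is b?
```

After line 1: lst = [18, 15, 13, 10, 1]
After line 2 (pop() -> a = 1): lst = [18, 15, 13, 10]
After line 3 (pop(3) -> b = 10): lst = [18, 15, 13]
After line 4 (pop(0) -> c = 18): lst = [15, 13]

10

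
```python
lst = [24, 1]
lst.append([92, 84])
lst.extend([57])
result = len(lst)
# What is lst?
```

After line 1: lst = [24, 1]
After line 2 (append adds [92, 84] as single element): lst = [24, 1, [92, 84]]
After line 3 (extend unpacks [57], adds 57): lst = [24, 1, [92, 84], 57]
After line 4: result = len(lst) = 4

[24, 1, [92, 84], 57]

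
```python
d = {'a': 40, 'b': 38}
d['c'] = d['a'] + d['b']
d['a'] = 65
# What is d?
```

After line 1: d = {'a': 40, 'b': 38}
After line 2 (d['c'] = 40 + 38): d = {'a': 40, 'b': 38, 'c': 78}
After line 3: d = {'a': 65, 'b': 38, 'c': 78}

{'a': 65, 'b': 38, 'c': 78}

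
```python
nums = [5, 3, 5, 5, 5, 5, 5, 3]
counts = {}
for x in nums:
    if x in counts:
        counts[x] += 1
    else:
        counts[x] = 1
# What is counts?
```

Initial: counts = {}, nums = [5, 3, 5, 5, 5, 5, 5, 3]
See 5: counts = {5: 1}
See 3: counts = {5: 1, 3: 1}
See 5: counts = {5: 2, 3: 1}
See 5: counts = {5: 3, 3: 1}
See 5: counts = {5: 4, 3: 1}
See 5: counts = {5: 5, 3: 1}
See 5: counts = {5: 6, 3: 1}
See 3: counts = {5: 6, 3: 2}

{5: 6, 3: 2}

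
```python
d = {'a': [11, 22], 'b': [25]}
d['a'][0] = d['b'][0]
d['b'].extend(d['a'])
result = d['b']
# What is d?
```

After line 1: d = {'a': [11, 22], 'b': [25]}
After line 2 (a[0] = b[0] = 25): d = {'a': [25, 22], 'b': [25]}
After line 3 (b.extend(a) appends [25, 22]): d = {'a': [25, 22], 'b': [25, 25, 22]}
After line 4: result = d['b'] = [25, 25, 22]

{'a': [25, 22], 'b': [25, 25, 22]}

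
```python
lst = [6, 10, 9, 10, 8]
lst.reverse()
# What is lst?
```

[8, 10, 9, 10, 6]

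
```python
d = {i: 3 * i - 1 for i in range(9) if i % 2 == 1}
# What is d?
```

{1: 2, 3: 8, 5: 14, 7: 20}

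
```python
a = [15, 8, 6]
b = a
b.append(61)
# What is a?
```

After line 1: a = [15, 8, 6]
After line 2 (b = a is an alias, same object): a = [15, 8, 6], b = [15, 8, 6]
After line 3 (b.append mutates the shared list): a = [15, 8, 6, 61], b = [15, 8, 6, 61]

[15, 8, 6, 61]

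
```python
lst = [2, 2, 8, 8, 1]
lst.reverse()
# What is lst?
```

[1, 8, 8, 2, 2]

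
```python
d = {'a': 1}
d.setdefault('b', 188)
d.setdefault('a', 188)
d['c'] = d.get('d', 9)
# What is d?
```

After line 1: d = {'a': 1}
After line 2 (setdefault adds 'b'=188): d = {'a': 1, 'b': 188}
After line 3 (setdefault 'a' no-op, already exists): d = {'a': 1, 'b': 188}
After line 4 (get('d', 9) returns default since 'd' not in d): d = {'a': 1, 'b': 188, 'c': 9}

{'a': 1, 'b': 188, 'c': 9}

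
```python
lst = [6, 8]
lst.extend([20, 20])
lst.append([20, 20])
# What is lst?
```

After line 1: lst = [6, 8]
After line 2 (extend unpacks [20, 20]): lst = [6, 8, 20, 20]
After line 3 (append adds [20, 20] as single element): lst = [6, 8, 20, 20, [20, 20]]

[6, 8, 20, 20, [20, 20]]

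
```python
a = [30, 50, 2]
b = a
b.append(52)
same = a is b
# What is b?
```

After line 1: a = [30, 50, 2]
After line 2 (b = a is an alias, same object): a = [30, 50, 2], b = [30, 50, 2]
After line 3 (b.append mutates the shared list): a = [30, 50, 2, 52], b = [30, 50, 2, 52]
After line 4 (same = a is b; same object -> True): same = True

[30, 50, 2, 52]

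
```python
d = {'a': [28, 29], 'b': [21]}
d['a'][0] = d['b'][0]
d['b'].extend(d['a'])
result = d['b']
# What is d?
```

After line 1: d = {'a': [28, 29], 'b': [21]}
After line 2 (a[0] = b[0] = 21): d = {'a': [21, 29], 'b': [21]}
After line 3 (b.extend(a) appends [21, 29]): d = {'a': [21, 29], 'b': [21, 21, 29]}
After line 4: result = d['b'] = [21, 21, 29]

{'a': [21, 29], 'b': [21, 21, 29]}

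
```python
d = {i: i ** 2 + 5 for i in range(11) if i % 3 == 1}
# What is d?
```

{1: 6, 4: 21, 7: 54, 10: 105}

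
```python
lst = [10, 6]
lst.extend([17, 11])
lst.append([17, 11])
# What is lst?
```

After line 1: lst = [10, 6]
After line 2 (extend unpacks [17, 11]): lst = [10, 6, 17, 11]
After line 3 (append adds [17, 11] as single element): lst = [10, 6, 17, 11, [17, 11]]

[10, 6, 17, 11, [17, 11]]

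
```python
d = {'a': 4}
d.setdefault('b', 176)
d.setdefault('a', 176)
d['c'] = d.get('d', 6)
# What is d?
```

After line 1: d = {'a': 4}
After line 2 (setdefault adds 'b'=176): d = {'a': 4, 'b': 176}
After line 3 (setdefault 'a' no-op, already exists): d = {'a': 4, 'b': 176}
After line 4 (get('d', 6) returns default since 'd' not in d): d = {'a': 4, 'b': 176, 'c': 6}

{'a': 4, 'b': 176, 'c': 6}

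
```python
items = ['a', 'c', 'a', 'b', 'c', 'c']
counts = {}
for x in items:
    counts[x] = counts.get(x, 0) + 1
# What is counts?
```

Initial: counts = {}, items = ['a', 'c', 'a', 'b', 'c', 'c']
See 'a': counts = {'a': 1}
See 'c': counts = {'a': 1, 'c': 1}
See 'a': counts = {'a': 2, 'c': 1}
See 'b': counts = {'a': 2, 'c': 1, 'b': 1}
See 'c': counts = {'a': 2, 'c': 2, 'b': 1}
See 'c': counts = {'a': 2, 'c': 3, 'b': 1}

{'a': 2, 'c': 3, 'b': 1}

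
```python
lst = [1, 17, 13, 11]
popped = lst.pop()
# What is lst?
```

[1, 17, 13]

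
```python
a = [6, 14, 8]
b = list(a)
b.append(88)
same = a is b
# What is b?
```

After line 1: a = [6, 14, 8]
After line 2 (b = list(a) is a shallow copy, new object): a = [6, 14, 8], b = [6, 14, 8]
After line 3 (append only mutates b): a = [6, 14, 8], b = [6, 14, 8, 88]
After line 4 (same = a is b; different objects -> False): same = False

[6, 14, 8, 88]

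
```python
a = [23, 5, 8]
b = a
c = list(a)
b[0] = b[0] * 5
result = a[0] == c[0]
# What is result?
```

After line 1: a = [23, 5, 8]
After line 2 (b = a, alias): a = [23, 5, 8], b = [23, 5, 8]
After line 3 (c = list(a) is a copy, new object): c = [23, 5, 8]
After line 4 (b[0] = 23 * 5 = 115; mutates shared a/b): a = b = [115, 5, 8], c = [23, 5, 8]
After line 5 (a[0] = 115, c[0] = 23; result = False)

False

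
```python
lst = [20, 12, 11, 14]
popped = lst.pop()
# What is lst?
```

[20, 12, 11]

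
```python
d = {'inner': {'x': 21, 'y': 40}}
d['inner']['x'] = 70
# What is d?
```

After line 1: d = {'inner': {'x': 21, 'y': 40}}
After line 2 (inner x overwritten): d = {'inner': {'x': 70, 'y': 40}}

{'inner': {'x': 70, 'y': 40}}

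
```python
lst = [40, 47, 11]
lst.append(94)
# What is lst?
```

[40, 47, 11, 94]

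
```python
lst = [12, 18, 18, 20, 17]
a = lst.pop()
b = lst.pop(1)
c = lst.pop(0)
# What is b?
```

After line 1: lst = [12, 18, 18, 20, 17]
After line 2 (pop() -> a = 17): lst = [12, 18, 18, 20]
After line 3 (pop(1) -> b = 18): lst = [12, 18, 20]
After line 4 (pop(0) -> c = 12): lst = [18, 20]

18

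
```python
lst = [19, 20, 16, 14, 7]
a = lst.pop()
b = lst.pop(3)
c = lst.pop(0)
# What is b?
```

After line 1: lst = [19, 20, 16, 14, 7]
After line 2 (pop() -> a = 7): lst = [19, 20, 16, 14]
After line 3 (pop(3) -> b = 14): lst = [19, 20, 16]
After line 4 (pop(0) -> c = 19): lst = [20, 16]

14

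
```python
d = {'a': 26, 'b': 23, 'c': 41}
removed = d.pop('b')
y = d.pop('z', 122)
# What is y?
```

After line 1: d = {'a': 26, 'b': 23, 'c': 41}
After line 2 (pop 'b' returns 23): d = {'a': 26, 'c': 41}, removed = 23
After line 3 (pop 'z' missing, returns default 122): d = {'a': 26, 'c': 41}, y = 122

122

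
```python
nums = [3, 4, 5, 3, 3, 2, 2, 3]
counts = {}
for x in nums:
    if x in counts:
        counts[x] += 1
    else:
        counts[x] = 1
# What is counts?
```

Initial: counts = {}, nums = [3, 4, 5, 3, 3, 2, 2, 3]
See 3: counts = {3: 1}
See 4: counts = {3: 1, 4: 1}
See 5: counts = {3: 1, 4: 1, 5: 1}
See 3: counts = {3: 2, 4: 1, 5: 1}
See 3: counts = {3: 3, 4: 1, 5: 1}
See 2: counts = {3: 3, 4: 1, 5: 1, 2: 1}
See 2: counts = {3: 3, 4: 1, 5: 1, 2: 2}
See 3: counts = {3: 4, 4: 1, 5: 1, 2: 2}

{3: 4, 4: 1, 5: 1, 2: 2}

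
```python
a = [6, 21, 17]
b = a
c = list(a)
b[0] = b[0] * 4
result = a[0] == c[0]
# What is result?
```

After line 1: a = [6, 21, 17]
After line 2 (b = a, alias): a = [6, 21, 17], b = [6, 21, 17]
After line 3 (c = list(a) is a copy, new object): c = [6, 21, 17]
After line 4 (b[0] = 6 * 4 = 24; mutates shared a/b): a = b = [24, 21, 17], c = [6, 21, 17]
After line 5 (a[0] = 24, c[0] = 6; result = False)

False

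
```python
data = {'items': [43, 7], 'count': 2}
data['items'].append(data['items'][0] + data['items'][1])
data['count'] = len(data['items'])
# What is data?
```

After line 1: data = {'items': [43, 7], 'count': 2}
After line 2 (append 43 + 7 = 50): data = {'items': [43, 7, 50], 'count': 2}
After line 3 (count = len(items) = 3): data = {'items': [43, 7, 50], 'count': 3}

{'items': [43, 7, 50], 'count': 3}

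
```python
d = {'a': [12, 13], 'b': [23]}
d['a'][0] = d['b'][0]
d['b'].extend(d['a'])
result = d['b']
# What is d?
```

After line 1: d = {'a': [12, 13], 'b': [23]}
After line 2 (a[0] = b[0] = 23): d = {'a': [23, 13], 'b': [23]}
After line 3 (b.extend(a) appends [23, 13]): d = {'a': [23, 13], 'b': [23, 23, 13]}
After line 4: result = d['b'] = [23, 23, 13]

{'a': [23, 13], 'b': [23, 23, 13]}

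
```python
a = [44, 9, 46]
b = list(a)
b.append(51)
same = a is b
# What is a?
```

After line 1: a = [44, 9, 46]
After line 2 (b = list(a) is a shallow copy, new object): a = [44, 9, 46], b = [44, 9, 46]
After line 3 (append only mutates b): a = [44, 9, 46], b = [44, 9, 46, 51]
After line 4 (same = a is b; different objects -> False): same = False

[44, 9, 46]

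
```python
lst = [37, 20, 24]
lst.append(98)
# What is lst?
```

[37, 20, 24, 98]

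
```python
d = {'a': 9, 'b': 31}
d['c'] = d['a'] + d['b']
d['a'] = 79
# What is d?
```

After line 1: d = {'a': 9, 'b': 31}
After line 2 (d['c'] = 9 + 31): d = {'a': 9, 'b': 31, 'c': 40}
After line 3: d = {'a': 79, 'b': 31, 'c': 40}

{'a': 79, 'b': 31, 'c': 40}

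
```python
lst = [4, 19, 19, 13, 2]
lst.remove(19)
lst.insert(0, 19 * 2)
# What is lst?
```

After line 1: lst = [4, 19, 19, 13, 2]
After line 2 (remove first 19): lst = [4, 19, 13, 2]
After line 3 (insert 38 at index 0): lst = [38, 4, 19, 13, 2]

[38, 4, 19, 13, 2]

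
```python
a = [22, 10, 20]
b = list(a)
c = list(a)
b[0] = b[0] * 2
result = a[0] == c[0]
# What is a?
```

After line 1: a = [22, 10, 20]
After line 2 (b = list(a), copy): a = [22, 10, 20], b = [22, 10, 20]
After line 3 (c = list(a) is a copy, new object): c = [22, 10, 20]
After line 4 (b[0] = 22 * 2 = 44; only b mutates (copy)): a = [22, 10, 20], b = [44, 10, 20], c = [22, 10, 20]
After line 5 (a[0] = 22, c[0] = 22; result = True)

[22, 10, 20]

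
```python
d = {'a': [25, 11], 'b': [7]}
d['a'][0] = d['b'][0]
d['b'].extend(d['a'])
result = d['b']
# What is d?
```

After line 1: d = {'a': [25, 11], 'b': [7]}
After line 2 (a[0] = b[0] = 7): d = {'a': [7, 11], 'b': [7]}
After line 3 (b.extend(a) appends [7, 11]): d = {'a': [7, 11], 'b': [7, 7, 11]}
After line 4: result = d['b'] = [7, 7, 11]

{'a': [7, 11], 'b': [7, 7, 11]}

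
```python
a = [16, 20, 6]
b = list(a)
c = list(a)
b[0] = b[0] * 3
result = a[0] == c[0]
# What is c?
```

After line 1: a = [16, 20, 6]
After line 2 (b = list(a), copy): a = [16, 20, 6], b = [16, 20, 6]
After line 3 (c = list(a) is a copy, new object): c = [16, 20, 6]
After line 4 (b[0] = 16 * 3 = 48; only b mutates (copy)): a = [16, 20, 6], b = [48, 20, 6], c = [16, 20, 6]
After line 5 (a[0] = 16, c[0] = 16; result = True)

[16, 20, 6]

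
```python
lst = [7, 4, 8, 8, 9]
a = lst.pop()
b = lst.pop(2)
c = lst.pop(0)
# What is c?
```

After line 1: lst = [7, 4, 8, 8, 9]
After line 2 (pop() -> a = 9): lst = [7, 4, 8, 8]
After line 3 (pop(2) -> b = 8): lst = [7, 4, 8]
After line 4 (pop(0) -> c = 7): lst = [4, 8]

7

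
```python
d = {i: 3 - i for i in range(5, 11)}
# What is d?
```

{5: -2, 6: -3, 7: -4, 8: -5, 9: -6, 10: -7}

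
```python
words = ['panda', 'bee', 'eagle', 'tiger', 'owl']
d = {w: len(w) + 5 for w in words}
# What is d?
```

{'panda': 10, 'bee': 8, 'eagle': 10, 'tiger': 10, 'owl': 8}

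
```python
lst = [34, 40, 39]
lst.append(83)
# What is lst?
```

[34, 40, 39, 83]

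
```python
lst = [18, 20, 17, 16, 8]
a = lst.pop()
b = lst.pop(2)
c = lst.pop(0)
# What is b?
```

After line 1: lst = [18, 20, 17, 16, 8]
After line 2 (pop() -> a = 8): lst = [18, 20, 17, 16]
After line 3 (pop(2) -> b = 17): lst = [18, 20, 16]
After line 4 (pop(0) -> c = 18): lst = [20, 16]

17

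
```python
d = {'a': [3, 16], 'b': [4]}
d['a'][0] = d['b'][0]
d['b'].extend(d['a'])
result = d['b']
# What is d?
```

After line 1: d = {'a': [3, 16], 'b': [4]}
After line 2 (a[0] = b[0] = 4): d = {'a': [4, 16], 'b': [4]}
After line 3 (b.extend(a) appends [4, 16]): d = {'a': [4, 16], 'b': [4, 4, 16]}
After line 4: result = d['b'] = [4, 4, 16]

{'a': [4, 16], 'b': [4, 4, 16]}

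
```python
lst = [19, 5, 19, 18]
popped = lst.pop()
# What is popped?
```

18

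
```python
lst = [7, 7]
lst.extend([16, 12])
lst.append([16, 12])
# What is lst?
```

After line 1: lst = [7, 7]
After line 2 (extend unpacks [16, 12]): lst = [7, 7, 16, 12]
After line 3 (append adds [16, 12] as single element): lst = [7, 7, 16, 12, [16, 12]]

[7, 7, 16, 12, [16, 12]]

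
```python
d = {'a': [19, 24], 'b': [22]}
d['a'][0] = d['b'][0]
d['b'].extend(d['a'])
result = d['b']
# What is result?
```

After line 1: d = {'a': [19, 24], 'b': [22]}
After line 2 (a[0] = b[0] = 22): d = {'a': [22, 24], 'b': [22]}
After line 3 (b.extend(a) appends [22, 24]): d = {'a': [22, 24], 'b': [22, 22, 24]}
After line 4: result = d['b'] = [22, 22, 24]

[22, 22, 24]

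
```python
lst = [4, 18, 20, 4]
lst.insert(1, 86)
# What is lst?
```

[4, 86, 18, 20, 4]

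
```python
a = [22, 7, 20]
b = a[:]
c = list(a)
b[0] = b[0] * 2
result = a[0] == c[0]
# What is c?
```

After line 1: a = [22, 7, 20]
After line 2 (b = a[:], copy): a = [22, 7, 20], b = [22, 7, 20]
After line 3 (c = list(a) is a copy, new object): c = [22, 7, 20]
After line 4 (b[0] = 22 * 2 = 44; only b mutates (copy)): a = [22, 7, 20], b = [44, 7, 20], c = [22, 7, 20]
After line 5 (a[0] = 22, c[0] = 22; result = True)

[22, 7, 20]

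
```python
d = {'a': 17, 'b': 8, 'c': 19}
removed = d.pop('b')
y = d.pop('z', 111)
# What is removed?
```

After line 1: d = {'a': 17, 'b': 8, 'c': 19}
After line 2 (pop 'b' returns 8): d = {'a': 17, 'c': 19}, removed = 8
After line 3 (pop 'z' missing, returns default 111): d = {'a': 17, 'c': 19}, y = 111

8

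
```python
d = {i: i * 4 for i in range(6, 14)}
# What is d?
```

{6: 24, 7: 28, 8: 32, 9: 36, 10: 40, 11: 44, 12: 48, 13: 52}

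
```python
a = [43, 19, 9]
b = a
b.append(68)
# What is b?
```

After line 1: a = [43, 19, 9]
After line 2 (b = a is an alias, same object): a = [43, 19, 9], b = [43, 19, 9]
After line 3 (b.append mutates the shared list): a = [43, 19, 9, 68], b = [43, 19, 9, 68]

[43, 19, 9, 68]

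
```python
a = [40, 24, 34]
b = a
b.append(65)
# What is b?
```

After line 1: a = [40, 24, 34]
After line 2 (b = a is an alias, same object): a = [40, 24, 34], b = [40, 24, 34]
After line 3 (b.append mutates the shared list): a = [40, 24, 34, 65], b = [40, 24, 34, 65]

[40, 24, 34, 65]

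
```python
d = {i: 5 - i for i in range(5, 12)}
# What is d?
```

{5: 0, 6: -1, 7: -2, 8: -3, 9: -4, 10: -5, 11: -6}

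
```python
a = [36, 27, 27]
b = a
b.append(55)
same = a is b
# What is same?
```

After line 1: a = [36, 27, 27]
After line 2 (b = a is an alias, same object): a = [36, 27, 27], b = [36, 27, 27]
After line 3 (b.append mutates the shared list): a = [36, 27, 27, 55], b = [36, 27, 27, 55]
After line 4 (same = a is b; same object -> True): same = True

True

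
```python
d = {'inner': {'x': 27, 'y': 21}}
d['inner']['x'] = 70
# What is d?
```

After line 1: d = {'inner': {'x': 27, 'y': 21}}
After line 2 (inner x overwritten): d = {'inner': {'x': 70, 'y': 21}}

{'inner': {'x': 70, 'y': 21}}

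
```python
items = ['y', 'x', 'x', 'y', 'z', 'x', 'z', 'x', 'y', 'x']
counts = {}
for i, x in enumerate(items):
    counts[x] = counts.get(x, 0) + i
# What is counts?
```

Initial: counts = {}, items = ['y', 'x', 'x', 'y', 'z', 'x', 'z', 'x', 'y', 'x']
i=0, x='y': counts = {'y': 0}
i=1, x='x': counts = {'y': 0, 'x': 1}
i=2, x='x': counts = {'y': 0, 'x': 3}
i=3, x='y': counts = {'y': 3, 'x': 3}
i=4, x='z': counts = {'y': 3, 'x': 3, 'z': 4}
i=5, x='x': counts = {'y': 3, 'x': 8, 'z': 4}
i=6, x='z': counts = {'y': 3, 'x': 8, 'z': 10}
i=7, x='x': counts = {'y': 3, 'x': 15, 'z': 10}
i=8, x='y': counts = {'y': 11, 'x': 15, 'z': 10}
i=9, x='x': counts = {'y': 11, 'x': 24, 'z': 10}

{'y': 11, 'x': 24, 'z': 10}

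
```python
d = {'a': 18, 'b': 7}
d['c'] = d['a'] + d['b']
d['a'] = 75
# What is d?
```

After line 1: d = {'a': 18, 'b': 7}
After line 2 (d['c'] = 18 + 7): d = {'a': 18, 'b': 7, 'c': 25}
After line 3: d = {'a': 75, 'b': 7, 'c': 25}

{'a': 75, 'b': 7, 'c': 25}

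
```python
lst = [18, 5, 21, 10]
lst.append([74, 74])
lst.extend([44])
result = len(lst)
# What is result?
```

After line 1: lst = [18, 5, 21, 10]
After line 2 (append adds [74, 74] as single element): lst = [18, 5, 21, 10, [74, 74]]
After line 3 (extend unpacks [44], adds 44): lst = [18, 5, 21, 10, [74, 74], 44]
After line 4: result = len(lst) = 6

6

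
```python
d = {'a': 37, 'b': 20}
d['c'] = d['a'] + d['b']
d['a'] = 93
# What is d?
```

After line 1: d = {'a': 37, 'b': 20}
After line 2 (d['c'] = 37 + 20): d = {'a': 37, 'b': 20, 'c': 57}
After line 3: d = {'a': 93, 'b': 20, 'c': 57}

{'a': 93, 'b': 20, 'c': 57}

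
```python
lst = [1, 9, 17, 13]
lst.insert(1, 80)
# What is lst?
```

[1, 80, 9, 17, 13]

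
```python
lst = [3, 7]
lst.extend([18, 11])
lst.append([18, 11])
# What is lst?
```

After line 1: lst = [3, 7]
After line 2 (extend unpacks [18, 11]): lst = [3, 7, 18, 11]
After line 3 (append adds [18, 11] as single element): lst = [3, 7, 18, 11, [18, 11]]

[3, 7, 18, 11, [18, 11]]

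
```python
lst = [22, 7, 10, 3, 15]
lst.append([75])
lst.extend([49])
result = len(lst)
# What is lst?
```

After line 1: lst = [22, 7, 10, 3, 15]
After line 2 (append adds [75] as single element): lst = [22, 7, 10, 3, 15, [75]]
After line 3 (extend unpacks [49], adds 49): lst = [22, 7, 10, 3, 15, [75], 49]
After line 4: result = len(lst) = 7

[22, 7, 10, 3, 15, [75], 49]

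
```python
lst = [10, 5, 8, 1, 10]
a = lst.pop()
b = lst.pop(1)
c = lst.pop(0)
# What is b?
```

After line 1: lst = [10, 5, 8, 1, 10]
After line 2 (pop() -> a = 10): lst = [10, 5, 8, 1]
After line 3 (pop(1) -> b = 5): lst = [10, 8, 1]
After line 4 (pop(0) -> c = 10): lst = [8, 1]

5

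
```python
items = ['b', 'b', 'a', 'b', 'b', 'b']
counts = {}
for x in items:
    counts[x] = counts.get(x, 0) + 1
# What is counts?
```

Initial: counts = {}, items = ['b', 'b', 'a', 'b', 'b', 'b']
See 'b': counts = {'b': 1}
See 'b': counts = {'b': 2}
See 'a': counts = {'b': 2, 'a': 1}
See 'b': counts = {'b': 3, 'a': 1}
See 'b': counts = {'b': 4, 'a': 1}
See 'b': counts = {'b': 5, 'a': 1}

{'b': 5, 'a': 1}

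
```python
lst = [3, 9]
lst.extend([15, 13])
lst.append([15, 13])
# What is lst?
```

After line 1: lst = [3, 9]
After line 2 (extend unpacks [15, 13]): lst = [3, 9, 15, 13]
After line 3 (append adds [15, 13] as single element): lst = [3, 9, 15, 13, [15, 13]]

[3, 9, 15, 13, [15, 13]]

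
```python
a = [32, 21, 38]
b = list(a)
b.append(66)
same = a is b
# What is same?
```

After line 1: a = [32, 21, 38]
After line 2 (b = list(a) is a shallow copy, new object): a = [32, 21, 38], b = [32, 21, 38]
After line 3 (append only mutates b): a = [32, 21, 38], b = [32, 21, 38, 66]
After line 4 (same = a is b; different objects -> False): same = False

False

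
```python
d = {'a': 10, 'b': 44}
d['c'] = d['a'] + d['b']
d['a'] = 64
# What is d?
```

After line 1: d = {'a': 10, 'b': 44}
After line 2 (d['c'] = 10 + 44): d = {'a': 10, 'b': 44, 'c': 54}
After line 3: d = {'a': 64, 'b': 44, 'c': 54}

{'a': 64, 'b': 44, 'c': 54}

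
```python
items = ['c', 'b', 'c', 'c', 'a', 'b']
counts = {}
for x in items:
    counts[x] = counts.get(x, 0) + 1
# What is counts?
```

Initial: counts = {}, items = ['c', 'b', 'c', 'c', 'a', 'b']
See 'c': counts = {'c': 1}
See 'b': counts = {'c': 1, 'b': 1}
See 'c': counts = {'c': 2, 'b': 1}
See 'c': counts = {'c': 3, 'b': 1}
See 'a': counts = {'c': 3, 'b': 1, 'a': 1}
See 'b': counts = {'c': 3, 'b': 2, 'a': 1}

{'c': 3, 'b': 2, 'a': 1}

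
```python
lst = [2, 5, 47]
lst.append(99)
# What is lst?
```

[2, 5, 47, 99]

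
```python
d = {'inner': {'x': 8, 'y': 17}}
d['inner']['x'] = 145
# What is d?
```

After line 1: d = {'inner': {'x': 8, 'y': 17}}
After line 2 (inner x overwritten): d = {'inner': {'x': 145, 'y': 17}}

{'inner': {'x': 145, 'y': 17}}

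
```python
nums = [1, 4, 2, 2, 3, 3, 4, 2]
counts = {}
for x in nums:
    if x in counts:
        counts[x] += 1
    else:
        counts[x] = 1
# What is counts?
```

Initial: counts = {}, nums = [1, 4, 2, 2, 3, 3, 4, 2]
See 1: counts = {1: 1}
See 4: counts = {1: 1, 4: 1}
See 2: counts = {1: 1, 4: 1, 2: 1}
See 2: counts = {1: 1, 4: 1, 2: 2}
See 3: counts = {1: 1, 4: 1, 2: 2, 3: 1}
See 3: counts = {1: 1, 4: 1, 2: 2, 3: 2}
See 4: counts = {1: 1, 4: 2, 2: 2, 3: 2}
See 2: counts = {1: 1, 4: 2, 2: 3, 3: 2}

{1: 1, 4: 2, 2: 3, 3: 2}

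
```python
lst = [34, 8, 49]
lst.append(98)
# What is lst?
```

[34, 8, 49, 98]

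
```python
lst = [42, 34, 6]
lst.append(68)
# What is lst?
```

[42, 34, 6, 68]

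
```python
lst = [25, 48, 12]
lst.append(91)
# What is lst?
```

[25, 48, 12, 91]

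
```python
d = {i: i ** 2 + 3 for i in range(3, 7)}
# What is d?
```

{3: 12, 4: 19, 5: 28, 6: 39}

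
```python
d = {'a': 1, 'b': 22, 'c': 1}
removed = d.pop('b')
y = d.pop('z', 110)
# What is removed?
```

After line 1: d = {'a': 1, 'b': 22, 'c': 1}
After line 2 (pop 'b' returns 22): d = {'a': 1, 'c': 1}, removed = 22
After line 3 (pop 'z' missing, returns default 110): d = {'a': 1, 'c': 1}, y = 110

22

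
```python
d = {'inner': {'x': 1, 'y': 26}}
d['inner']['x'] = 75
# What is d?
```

After line 1: d = {'inner': {'x': 1, 'y': 26}}
After line 2 (inner x overwritten): d = {'inner': {'x': 75, 'y': 26}}

{'inner': {'x': 75, 'y': 26}}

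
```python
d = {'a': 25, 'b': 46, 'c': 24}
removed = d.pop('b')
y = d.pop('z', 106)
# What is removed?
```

After line 1: d = {'a': 25, 'b': 46, 'c': 24}
After line 2 (pop 'b' returns 46): d = {'a': 25, 'c': 24}, removed = 46
After line 3 (pop 'z' missing, returns default 106): d = {'a': 25, 'c': 24}, y = 106

46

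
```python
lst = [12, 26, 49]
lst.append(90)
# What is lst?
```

[12, 26, 49, 90]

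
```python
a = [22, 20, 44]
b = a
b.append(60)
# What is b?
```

After line 1: a = [22, 20, 44]
After line 2 (b = a is an alias, same object): a = [22, 20, 44], b = [22, 20, 44]
After line 3 (b.append mutates the shared list): a = [22, 20, 44, 60], b = [22, 20, 44, 60]

[22, 20, 44, 60]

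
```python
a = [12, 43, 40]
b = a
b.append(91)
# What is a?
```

After line 1: a = [12, 43, 40]
After line 2 (b = a is an alias, same object): a = [12, 43, 40], b = [12, 43, 40]
After line 3 (b.append mutates the shared list): a = [12, 43, 40, 91], b = [12, 43, 40, 91]

[12, 43, 40, 91]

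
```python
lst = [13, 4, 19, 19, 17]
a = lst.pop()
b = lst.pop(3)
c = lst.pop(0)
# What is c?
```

After line 1: lst = [13, 4, 19, 19, 17]
After line 2 (pop() -> a = 17): lst = [13, 4, 19, 19]
After line 3 (pop(3) -> b = 19): lst = [13, 4, 19]
After line 4 (pop(0) -> c = 13): lst = [4, 19]

13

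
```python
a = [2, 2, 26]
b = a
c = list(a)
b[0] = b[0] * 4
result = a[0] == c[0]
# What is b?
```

After line 1: a = [2, 2, 26]
After line 2 (b = a, alias): a = [2, 2, 26], b = [2, 2, 26]
After line 3 (c = list(a) is a copy, new object): c = [2, 2, 26]
After line 4 (b[0] = 2 * 4 = 8; mutates shared a/b): a = b = [8, 2, 26], c = [2, 2, 26]
After line 5 (a[0] = 8, c[0] = 2; result = False)

[8, 2, 26]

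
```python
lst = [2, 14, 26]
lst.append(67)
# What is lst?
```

[2, 14, 26, 67]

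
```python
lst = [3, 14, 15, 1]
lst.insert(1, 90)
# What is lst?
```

[3, 90, 14, 15, 1]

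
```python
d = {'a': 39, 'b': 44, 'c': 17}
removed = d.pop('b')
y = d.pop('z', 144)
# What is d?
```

After line 1: d = {'a': 39, 'b': 44, 'c': 17}
After line 2 (pop 'b' returns 44): d = {'a': 39, 'c': 17}, removed = 44
After line 3 (pop 'z' missing, returns default 144): d = {'a': 39, 'c': 17}, y = 144

{'a': 39, 'c': 17}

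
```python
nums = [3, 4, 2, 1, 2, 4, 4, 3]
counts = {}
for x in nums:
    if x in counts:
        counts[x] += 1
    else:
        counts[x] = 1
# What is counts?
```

Initial: counts = {}, nums = [3, 4, 2, 1, 2, 4, 4, 3]
See 3: counts = {3: 1}
See 4: counts = {3: 1, 4: 1}
See 2: counts = {3: 1, 4: 1, 2: 1}
See 1: counts = {3: 1, 4: 1, 2: 1, 1: 1}
See 2: counts = {3: 1, 4: 1, 2: 2, 1: 1}
See 4: counts = {3: 1, 4: 2, 2: 2, 1: 1}
See 4: counts = {3: 1, 4: 3, 2: 2, 1: 1}
See 3: counts = {3: 2, 4: 3, 2: 2, 1: 1}

{3: 2, 4: 3, 2: 2, 1: 1}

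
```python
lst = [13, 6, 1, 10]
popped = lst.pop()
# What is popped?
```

10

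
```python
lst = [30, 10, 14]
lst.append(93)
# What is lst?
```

[30, 10, 14, 93]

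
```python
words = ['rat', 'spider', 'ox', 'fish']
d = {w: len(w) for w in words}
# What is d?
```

{'rat': 3, 'spider': 6, 'ox': 2, 'fish': 4}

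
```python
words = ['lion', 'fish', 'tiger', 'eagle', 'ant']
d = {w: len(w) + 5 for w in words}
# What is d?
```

{'lion': 9, 'fish': 9, 'tiger': 10, 'eagle': 10, 'ant': 8}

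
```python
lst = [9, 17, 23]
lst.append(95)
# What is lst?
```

[9, 17, 23, 95]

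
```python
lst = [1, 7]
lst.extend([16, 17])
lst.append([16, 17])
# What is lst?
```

After line 1: lst = [1, 7]
After line 2 (extend unpacks [16, 17]): lst = [1, 7, 16, 17]
After line 3 (append adds [16, 17] as single element): lst = [1, 7, 16, 17, [16, 17]]

[1, 7, 16, 17, [16, 17]]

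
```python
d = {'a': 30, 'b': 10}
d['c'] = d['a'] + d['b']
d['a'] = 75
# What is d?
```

After line 1: d = {'a': 30, 'b': 10}
After line 2 (d['c'] = 30 + 10): d = {'a': 30, 'b': 10, 'c': 40}
After line 3: d = {'a': 75, 'b': 10, 'c': 40}

{'a': 75, 'b': 10, 'c': 40}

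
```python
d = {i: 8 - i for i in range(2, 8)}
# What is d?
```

{2: 6, 3: 5, 4: 4, 5: 3, 6: 2, 7: 1}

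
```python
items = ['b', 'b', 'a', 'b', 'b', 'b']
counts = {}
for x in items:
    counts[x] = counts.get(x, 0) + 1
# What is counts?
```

Initial: counts = {}, items = ['b', 'b', 'a', 'b', 'b', 'b']
See 'b': counts = {'b': 1}
See 'b': counts = {'b': 2}
See 'a': counts = {'b': 2, 'a': 1}
See 'b': counts = {'b': 3, 'a': 1}
See 'b': counts = {'b': 4, 'a': 1}
See 'b': counts = {'b': 5, 'a': 1}

{'b': 5, 'a': 1}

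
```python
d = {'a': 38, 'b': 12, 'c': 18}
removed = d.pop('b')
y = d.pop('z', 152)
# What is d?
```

After line 1: d = {'a': 38, 'b': 12, 'c': 18}
After line 2 (pop 'b' returns 12): d = {'a': 38, 'c': 18}, removed = 12
After line 3 (pop 'z' missing, returns default 152): d = {'a': 38, 'c': 18}, y = 152

{'a': 38, 'c': 18}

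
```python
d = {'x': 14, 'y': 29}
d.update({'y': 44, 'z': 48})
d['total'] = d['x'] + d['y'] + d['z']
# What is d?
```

After line 1: d = {'x': 14, 'y': 29}
After line 2 (y overwritten, z added): d = {'x': 14, 'y': 44, 'z': 48}
After line 3 (total = 14 + 44 + 48 = 106): d = {'x': 14, 'y': 44, 'z': 48, 'total': 106}

{'x': 14, 'y': 44, 'z': 48, 'total': 106}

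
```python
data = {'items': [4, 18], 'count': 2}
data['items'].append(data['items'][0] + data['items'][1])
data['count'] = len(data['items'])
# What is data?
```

After line 1: data = {'items': [4, 18], 'count': 2}
After line 2 (append 4 + 18 = 22): data = {'items': [4, 18, 22], 'count': 2}
After line 3 (count = len(items) = 3): data = {'items': [4, 18, 22], 'count': 3}

{'items': [4, 18, 22], 'count': 3}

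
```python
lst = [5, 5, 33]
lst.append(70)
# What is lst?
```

[5, 5, 33, 70]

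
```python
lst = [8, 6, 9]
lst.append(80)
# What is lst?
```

[8, 6, 9, 80]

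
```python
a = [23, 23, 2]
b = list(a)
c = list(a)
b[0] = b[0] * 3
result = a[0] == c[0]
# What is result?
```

After line 1: a = [23, 23, 2]
After line 2 (b = list(a), copy): a = [23, 23, 2], b = [23, 23, 2]
After line 3 (c = list(a) is a copy, new object): c = [23, 23, 2]
After line 4 (b[0] = 23 * 3 = 69; only b mutates (copy)): a = [23, 23, 2], b = [69, 23, 2], c = [23, 23, 2]
After line 5 (a[0] = 23, c[0] = 23; result = True)

True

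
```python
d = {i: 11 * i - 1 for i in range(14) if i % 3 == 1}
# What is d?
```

{1: 10, 4: 43, 7: 76, 10: 109, 13: 142}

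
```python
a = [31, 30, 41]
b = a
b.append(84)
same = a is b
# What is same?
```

After line 1: a = [31, 30, 41]
After line 2 (b = a is an alias, same object): a = [31, 30, 41], b = [31, 30, 41]
After line 3 (b.append mutates the shared list): a = [31, 30, 41, 84], b = [31, 30, 41, 84]
After line 4 (same = a is b; same object -> True): same = True

True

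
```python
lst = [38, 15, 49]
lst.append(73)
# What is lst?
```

[38, 15, 49, 73]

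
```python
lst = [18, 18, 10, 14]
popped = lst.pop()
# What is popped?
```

14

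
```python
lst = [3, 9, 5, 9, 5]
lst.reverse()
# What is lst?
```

[5, 9, 5, 9, 3]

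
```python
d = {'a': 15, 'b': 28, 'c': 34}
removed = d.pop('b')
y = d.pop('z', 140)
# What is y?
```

After line 1: d = {'a': 15, 'b': 28, 'c': 34}
After line 2 (pop 'b' returns 28): d = {'a': 15, 'c': 34}, removed = 28
After line 3 (pop 'z' missing, returns default 140): d = {'a': 15, 'c': 34}, y = 140

140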